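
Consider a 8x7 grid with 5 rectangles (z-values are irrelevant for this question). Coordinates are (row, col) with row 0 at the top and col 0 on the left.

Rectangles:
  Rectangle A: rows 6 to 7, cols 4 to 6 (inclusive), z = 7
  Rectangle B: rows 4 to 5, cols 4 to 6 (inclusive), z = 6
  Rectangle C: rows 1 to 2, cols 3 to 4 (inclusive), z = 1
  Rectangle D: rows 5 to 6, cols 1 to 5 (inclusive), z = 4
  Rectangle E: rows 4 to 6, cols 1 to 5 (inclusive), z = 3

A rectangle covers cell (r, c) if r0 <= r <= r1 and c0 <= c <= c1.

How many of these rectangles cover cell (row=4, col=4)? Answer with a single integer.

Check cell (4,4):
  A: rows 6-7 cols 4-6 -> outside (row miss)
  B: rows 4-5 cols 4-6 -> covers
  C: rows 1-2 cols 3-4 -> outside (row miss)
  D: rows 5-6 cols 1-5 -> outside (row miss)
  E: rows 4-6 cols 1-5 -> covers
Count covering = 2

Answer: 2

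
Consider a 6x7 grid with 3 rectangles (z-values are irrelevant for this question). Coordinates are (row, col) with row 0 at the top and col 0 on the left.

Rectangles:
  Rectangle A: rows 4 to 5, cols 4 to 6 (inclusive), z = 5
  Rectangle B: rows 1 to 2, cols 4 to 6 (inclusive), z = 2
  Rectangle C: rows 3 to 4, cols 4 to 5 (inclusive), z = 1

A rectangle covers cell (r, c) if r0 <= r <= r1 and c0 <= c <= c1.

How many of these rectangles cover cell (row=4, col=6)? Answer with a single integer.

Check cell (4,6):
  A: rows 4-5 cols 4-6 -> covers
  B: rows 1-2 cols 4-6 -> outside (row miss)
  C: rows 3-4 cols 4-5 -> outside (col miss)
Count covering = 1

Answer: 1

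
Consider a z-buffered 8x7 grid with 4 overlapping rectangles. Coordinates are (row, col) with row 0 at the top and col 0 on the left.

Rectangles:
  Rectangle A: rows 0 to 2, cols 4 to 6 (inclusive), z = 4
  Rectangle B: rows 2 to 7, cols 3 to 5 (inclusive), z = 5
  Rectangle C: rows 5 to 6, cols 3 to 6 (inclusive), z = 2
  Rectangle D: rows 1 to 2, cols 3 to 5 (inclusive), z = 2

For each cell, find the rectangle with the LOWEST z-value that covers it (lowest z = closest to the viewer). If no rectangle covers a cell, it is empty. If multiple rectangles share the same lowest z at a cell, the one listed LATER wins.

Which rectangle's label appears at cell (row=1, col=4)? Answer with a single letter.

Answer: D

Derivation:
Check cell (1,4):
  A: rows 0-2 cols 4-6 z=4 -> covers; best now A (z=4)
  B: rows 2-7 cols 3-5 -> outside (row miss)
  C: rows 5-6 cols 3-6 -> outside (row miss)
  D: rows 1-2 cols 3-5 z=2 -> covers; best now D (z=2)
Winner: D at z=2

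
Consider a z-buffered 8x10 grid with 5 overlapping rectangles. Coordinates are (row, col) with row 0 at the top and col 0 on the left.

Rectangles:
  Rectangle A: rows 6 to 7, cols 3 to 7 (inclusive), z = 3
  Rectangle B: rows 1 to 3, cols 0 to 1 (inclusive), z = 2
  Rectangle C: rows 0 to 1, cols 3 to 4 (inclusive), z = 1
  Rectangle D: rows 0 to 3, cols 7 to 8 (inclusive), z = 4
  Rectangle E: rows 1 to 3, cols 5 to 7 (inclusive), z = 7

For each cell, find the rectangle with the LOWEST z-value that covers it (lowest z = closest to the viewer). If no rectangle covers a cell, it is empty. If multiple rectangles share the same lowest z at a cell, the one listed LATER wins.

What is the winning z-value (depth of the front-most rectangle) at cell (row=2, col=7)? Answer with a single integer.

Answer: 4

Derivation:
Check cell (2,7):
  A: rows 6-7 cols 3-7 -> outside (row miss)
  B: rows 1-3 cols 0-1 -> outside (col miss)
  C: rows 0-1 cols 3-4 -> outside (row miss)
  D: rows 0-3 cols 7-8 z=4 -> covers; best now D (z=4)
  E: rows 1-3 cols 5-7 z=7 -> covers; best now D (z=4)
Winner: D at z=4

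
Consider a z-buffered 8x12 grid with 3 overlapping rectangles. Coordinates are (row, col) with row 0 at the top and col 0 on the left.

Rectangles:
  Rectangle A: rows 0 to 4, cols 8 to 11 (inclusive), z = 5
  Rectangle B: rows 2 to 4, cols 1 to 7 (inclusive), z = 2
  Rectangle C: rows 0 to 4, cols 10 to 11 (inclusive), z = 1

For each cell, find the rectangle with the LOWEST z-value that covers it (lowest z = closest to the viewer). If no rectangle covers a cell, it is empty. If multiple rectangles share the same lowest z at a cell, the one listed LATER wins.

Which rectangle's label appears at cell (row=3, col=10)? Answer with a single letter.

Answer: C

Derivation:
Check cell (3,10):
  A: rows 0-4 cols 8-11 z=5 -> covers; best now A (z=5)
  B: rows 2-4 cols 1-7 -> outside (col miss)
  C: rows 0-4 cols 10-11 z=1 -> covers; best now C (z=1)
Winner: C at z=1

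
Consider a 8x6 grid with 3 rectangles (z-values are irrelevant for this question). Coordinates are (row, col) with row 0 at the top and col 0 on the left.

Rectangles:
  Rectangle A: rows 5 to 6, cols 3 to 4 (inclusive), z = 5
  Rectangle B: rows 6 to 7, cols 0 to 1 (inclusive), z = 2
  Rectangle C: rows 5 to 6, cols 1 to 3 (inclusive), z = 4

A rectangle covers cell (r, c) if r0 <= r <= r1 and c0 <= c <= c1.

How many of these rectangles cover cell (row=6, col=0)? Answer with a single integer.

Answer: 1

Derivation:
Check cell (6,0):
  A: rows 5-6 cols 3-4 -> outside (col miss)
  B: rows 6-7 cols 0-1 -> covers
  C: rows 5-6 cols 1-3 -> outside (col miss)
Count covering = 1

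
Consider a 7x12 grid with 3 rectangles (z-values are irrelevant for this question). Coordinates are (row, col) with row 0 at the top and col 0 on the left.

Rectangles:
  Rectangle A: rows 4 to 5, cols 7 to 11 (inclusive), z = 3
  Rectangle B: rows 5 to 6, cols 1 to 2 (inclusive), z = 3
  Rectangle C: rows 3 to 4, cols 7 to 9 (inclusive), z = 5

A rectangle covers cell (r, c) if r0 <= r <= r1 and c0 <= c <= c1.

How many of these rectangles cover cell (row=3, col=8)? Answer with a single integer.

Check cell (3,8):
  A: rows 4-5 cols 7-11 -> outside (row miss)
  B: rows 5-6 cols 1-2 -> outside (row miss)
  C: rows 3-4 cols 7-9 -> covers
Count covering = 1

Answer: 1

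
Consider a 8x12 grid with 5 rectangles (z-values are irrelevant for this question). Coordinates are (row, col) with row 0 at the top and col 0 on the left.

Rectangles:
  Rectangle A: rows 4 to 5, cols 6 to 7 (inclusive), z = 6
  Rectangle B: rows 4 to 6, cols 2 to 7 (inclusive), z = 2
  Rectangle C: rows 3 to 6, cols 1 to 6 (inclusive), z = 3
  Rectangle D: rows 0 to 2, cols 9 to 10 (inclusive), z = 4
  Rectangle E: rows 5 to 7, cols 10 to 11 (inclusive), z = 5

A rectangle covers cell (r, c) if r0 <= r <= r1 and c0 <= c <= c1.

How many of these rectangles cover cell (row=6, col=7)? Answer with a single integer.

Check cell (6,7):
  A: rows 4-5 cols 6-7 -> outside (row miss)
  B: rows 4-6 cols 2-7 -> covers
  C: rows 3-6 cols 1-6 -> outside (col miss)
  D: rows 0-2 cols 9-10 -> outside (row miss)
  E: rows 5-7 cols 10-11 -> outside (col miss)
Count covering = 1

Answer: 1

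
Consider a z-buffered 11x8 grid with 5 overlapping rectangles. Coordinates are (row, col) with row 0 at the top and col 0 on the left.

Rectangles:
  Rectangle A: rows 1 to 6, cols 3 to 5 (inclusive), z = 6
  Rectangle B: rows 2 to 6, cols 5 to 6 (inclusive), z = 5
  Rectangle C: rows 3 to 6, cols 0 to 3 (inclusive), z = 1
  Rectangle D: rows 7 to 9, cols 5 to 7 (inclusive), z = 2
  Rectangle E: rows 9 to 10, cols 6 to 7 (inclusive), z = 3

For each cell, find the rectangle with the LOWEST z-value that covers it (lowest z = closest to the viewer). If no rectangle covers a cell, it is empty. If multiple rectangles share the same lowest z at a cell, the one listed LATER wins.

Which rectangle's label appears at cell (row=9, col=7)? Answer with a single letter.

Check cell (9,7):
  A: rows 1-6 cols 3-5 -> outside (row miss)
  B: rows 2-6 cols 5-6 -> outside (row miss)
  C: rows 3-6 cols 0-3 -> outside (row miss)
  D: rows 7-9 cols 5-7 z=2 -> covers; best now D (z=2)
  E: rows 9-10 cols 6-7 z=3 -> covers; best now D (z=2)
Winner: D at z=2

Answer: D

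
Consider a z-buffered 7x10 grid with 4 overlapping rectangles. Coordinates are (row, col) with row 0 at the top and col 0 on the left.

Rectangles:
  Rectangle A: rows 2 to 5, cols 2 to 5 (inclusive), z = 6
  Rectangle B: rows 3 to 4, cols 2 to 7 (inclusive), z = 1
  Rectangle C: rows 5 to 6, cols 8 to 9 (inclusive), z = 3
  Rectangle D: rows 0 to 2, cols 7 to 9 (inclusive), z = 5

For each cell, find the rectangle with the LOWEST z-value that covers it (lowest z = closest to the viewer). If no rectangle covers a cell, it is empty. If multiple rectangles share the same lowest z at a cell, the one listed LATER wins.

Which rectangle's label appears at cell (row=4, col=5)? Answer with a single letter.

Answer: B

Derivation:
Check cell (4,5):
  A: rows 2-5 cols 2-5 z=6 -> covers; best now A (z=6)
  B: rows 3-4 cols 2-7 z=1 -> covers; best now B (z=1)
  C: rows 5-6 cols 8-9 -> outside (row miss)
  D: rows 0-2 cols 7-9 -> outside (row miss)
Winner: B at z=1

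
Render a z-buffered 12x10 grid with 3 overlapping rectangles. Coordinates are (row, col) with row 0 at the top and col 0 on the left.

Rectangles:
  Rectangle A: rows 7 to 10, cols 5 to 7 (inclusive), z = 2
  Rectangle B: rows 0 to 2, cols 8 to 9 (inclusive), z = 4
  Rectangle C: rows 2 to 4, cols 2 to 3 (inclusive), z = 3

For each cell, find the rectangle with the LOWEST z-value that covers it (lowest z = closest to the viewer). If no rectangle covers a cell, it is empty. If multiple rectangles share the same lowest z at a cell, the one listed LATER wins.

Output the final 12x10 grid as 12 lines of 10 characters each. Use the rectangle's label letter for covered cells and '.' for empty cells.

........BB
........BB
..CC....BB
..CC......
..CC......
..........
..........
.....AAA..
.....AAA..
.....AAA..
.....AAA..
..........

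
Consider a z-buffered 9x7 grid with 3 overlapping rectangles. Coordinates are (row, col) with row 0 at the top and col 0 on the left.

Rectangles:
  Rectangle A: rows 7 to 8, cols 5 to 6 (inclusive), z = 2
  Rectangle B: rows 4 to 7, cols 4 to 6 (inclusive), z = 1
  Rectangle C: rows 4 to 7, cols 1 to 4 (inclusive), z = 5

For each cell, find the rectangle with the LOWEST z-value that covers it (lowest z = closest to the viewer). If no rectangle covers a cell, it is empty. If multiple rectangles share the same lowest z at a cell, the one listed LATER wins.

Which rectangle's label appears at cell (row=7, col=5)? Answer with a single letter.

Answer: B

Derivation:
Check cell (7,5):
  A: rows 7-8 cols 5-6 z=2 -> covers; best now A (z=2)
  B: rows 4-7 cols 4-6 z=1 -> covers; best now B (z=1)
  C: rows 4-7 cols 1-4 -> outside (col miss)
Winner: B at z=1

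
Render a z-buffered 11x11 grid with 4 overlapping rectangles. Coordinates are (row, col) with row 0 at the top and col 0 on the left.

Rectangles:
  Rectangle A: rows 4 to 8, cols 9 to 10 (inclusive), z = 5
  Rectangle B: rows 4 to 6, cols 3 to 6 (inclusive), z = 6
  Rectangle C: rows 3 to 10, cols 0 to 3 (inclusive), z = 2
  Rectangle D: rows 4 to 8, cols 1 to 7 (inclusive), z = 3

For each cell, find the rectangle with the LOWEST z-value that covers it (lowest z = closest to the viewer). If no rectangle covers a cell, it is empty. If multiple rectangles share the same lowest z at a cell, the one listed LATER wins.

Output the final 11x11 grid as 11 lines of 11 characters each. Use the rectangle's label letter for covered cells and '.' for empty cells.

...........
...........
...........
CCCC.......
CCCCDDDD.AA
CCCCDDDD.AA
CCCCDDDD.AA
CCCCDDDD.AA
CCCCDDDD.AA
CCCC.......
CCCC.......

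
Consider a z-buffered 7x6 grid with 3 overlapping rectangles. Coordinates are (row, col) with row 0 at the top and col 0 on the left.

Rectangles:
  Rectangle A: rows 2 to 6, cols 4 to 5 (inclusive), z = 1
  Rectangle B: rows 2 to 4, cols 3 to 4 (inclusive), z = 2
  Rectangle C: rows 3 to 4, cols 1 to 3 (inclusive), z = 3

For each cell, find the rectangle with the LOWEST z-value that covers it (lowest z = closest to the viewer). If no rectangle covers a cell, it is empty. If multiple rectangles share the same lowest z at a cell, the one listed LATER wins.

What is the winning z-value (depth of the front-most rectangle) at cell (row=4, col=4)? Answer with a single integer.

Answer: 1

Derivation:
Check cell (4,4):
  A: rows 2-6 cols 4-5 z=1 -> covers; best now A (z=1)
  B: rows 2-4 cols 3-4 z=2 -> covers; best now A (z=1)
  C: rows 3-4 cols 1-3 -> outside (col miss)
Winner: A at z=1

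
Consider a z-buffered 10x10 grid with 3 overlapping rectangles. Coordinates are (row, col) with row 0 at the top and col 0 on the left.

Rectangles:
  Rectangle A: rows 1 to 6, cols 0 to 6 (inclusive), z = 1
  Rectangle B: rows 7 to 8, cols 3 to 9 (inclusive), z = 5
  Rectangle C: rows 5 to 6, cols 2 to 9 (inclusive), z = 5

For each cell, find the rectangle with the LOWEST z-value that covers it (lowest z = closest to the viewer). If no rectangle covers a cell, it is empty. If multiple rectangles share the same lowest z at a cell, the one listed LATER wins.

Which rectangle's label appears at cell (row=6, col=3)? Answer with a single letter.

Answer: A

Derivation:
Check cell (6,3):
  A: rows 1-6 cols 0-6 z=1 -> covers; best now A (z=1)
  B: rows 7-8 cols 3-9 -> outside (row miss)
  C: rows 5-6 cols 2-9 z=5 -> covers; best now A (z=1)
Winner: A at z=1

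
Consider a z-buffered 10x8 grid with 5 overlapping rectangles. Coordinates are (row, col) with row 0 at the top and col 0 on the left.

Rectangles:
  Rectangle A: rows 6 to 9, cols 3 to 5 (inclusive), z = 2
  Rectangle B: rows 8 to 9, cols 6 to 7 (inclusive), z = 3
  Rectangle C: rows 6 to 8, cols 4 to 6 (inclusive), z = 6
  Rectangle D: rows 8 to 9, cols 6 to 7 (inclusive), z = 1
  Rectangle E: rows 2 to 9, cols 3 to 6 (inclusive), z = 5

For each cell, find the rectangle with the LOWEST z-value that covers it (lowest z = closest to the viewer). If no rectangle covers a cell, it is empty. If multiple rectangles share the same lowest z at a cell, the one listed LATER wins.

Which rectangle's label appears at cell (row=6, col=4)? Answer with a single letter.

Check cell (6,4):
  A: rows 6-9 cols 3-5 z=2 -> covers; best now A (z=2)
  B: rows 8-9 cols 6-7 -> outside (row miss)
  C: rows 6-8 cols 4-6 z=6 -> covers; best now A (z=2)
  D: rows 8-9 cols 6-7 -> outside (row miss)
  E: rows 2-9 cols 3-6 z=5 -> covers; best now A (z=2)
Winner: A at z=2

Answer: A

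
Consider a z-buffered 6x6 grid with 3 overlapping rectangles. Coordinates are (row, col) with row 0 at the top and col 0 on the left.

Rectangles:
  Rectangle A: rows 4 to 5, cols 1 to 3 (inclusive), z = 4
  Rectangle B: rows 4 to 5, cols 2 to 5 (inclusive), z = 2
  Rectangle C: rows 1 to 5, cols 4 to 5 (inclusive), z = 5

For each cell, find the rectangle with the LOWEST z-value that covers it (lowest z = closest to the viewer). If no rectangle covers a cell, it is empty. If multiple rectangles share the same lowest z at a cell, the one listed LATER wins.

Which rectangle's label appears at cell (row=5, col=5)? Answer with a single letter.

Check cell (5,5):
  A: rows 4-5 cols 1-3 -> outside (col miss)
  B: rows 4-5 cols 2-5 z=2 -> covers; best now B (z=2)
  C: rows 1-5 cols 4-5 z=5 -> covers; best now B (z=2)
Winner: B at z=2

Answer: B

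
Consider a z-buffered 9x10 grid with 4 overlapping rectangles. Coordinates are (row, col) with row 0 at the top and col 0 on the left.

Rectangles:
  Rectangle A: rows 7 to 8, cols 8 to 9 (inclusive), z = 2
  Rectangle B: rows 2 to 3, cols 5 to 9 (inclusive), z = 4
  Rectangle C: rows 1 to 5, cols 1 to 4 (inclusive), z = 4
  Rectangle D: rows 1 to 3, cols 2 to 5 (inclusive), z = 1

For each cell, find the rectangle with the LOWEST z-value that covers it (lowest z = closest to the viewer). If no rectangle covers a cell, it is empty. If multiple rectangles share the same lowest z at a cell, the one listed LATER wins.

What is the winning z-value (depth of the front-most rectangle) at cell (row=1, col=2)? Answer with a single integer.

Check cell (1,2):
  A: rows 7-8 cols 8-9 -> outside (row miss)
  B: rows 2-3 cols 5-9 -> outside (row miss)
  C: rows 1-5 cols 1-4 z=4 -> covers; best now C (z=4)
  D: rows 1-3 cols 2-5 z=1 -> covers; best now D (z=1)
Winner: D at z=1

Answer: 1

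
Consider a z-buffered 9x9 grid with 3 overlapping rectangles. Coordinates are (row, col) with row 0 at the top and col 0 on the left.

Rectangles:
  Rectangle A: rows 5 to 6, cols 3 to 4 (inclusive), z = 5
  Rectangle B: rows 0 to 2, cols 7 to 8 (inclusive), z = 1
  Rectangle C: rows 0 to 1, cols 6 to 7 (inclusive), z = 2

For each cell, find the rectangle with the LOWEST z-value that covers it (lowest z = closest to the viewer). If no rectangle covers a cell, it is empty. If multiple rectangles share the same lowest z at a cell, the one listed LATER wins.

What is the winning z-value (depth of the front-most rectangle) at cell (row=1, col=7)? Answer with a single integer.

Answer: 1

Derivation:
Check cell (1,7):
  A: rows 5-6 cols 3-4 -> outside (row miss)
  B: rows 0-2 cols 7-8 z=1 -> covers; best now B (z=1)
  C: rows 0-1 cols 6-7 z=2 -> covers; best now B (z=1)
Winner: B at z=1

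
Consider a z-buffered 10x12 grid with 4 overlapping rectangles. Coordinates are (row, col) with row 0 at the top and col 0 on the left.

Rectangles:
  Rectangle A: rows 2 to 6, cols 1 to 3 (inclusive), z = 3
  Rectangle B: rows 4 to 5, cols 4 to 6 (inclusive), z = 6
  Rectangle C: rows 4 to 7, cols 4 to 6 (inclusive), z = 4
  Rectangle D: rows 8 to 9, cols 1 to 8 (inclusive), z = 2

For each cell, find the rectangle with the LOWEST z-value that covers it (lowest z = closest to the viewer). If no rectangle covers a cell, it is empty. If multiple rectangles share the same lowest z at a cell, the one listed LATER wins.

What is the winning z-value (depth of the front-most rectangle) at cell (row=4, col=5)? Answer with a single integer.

Answer: 4

Derivation:
Check cell (4,5):
  A: rows 2-6 cols 1-3 -> outside (col miss)
  B: rows 4-5 cols 4-6 z=6 -> covers; best now B (z=6)
  C: rows 4-7 cols 4-6 z=4 -> covers; best now C (z=4)
  D: rows 8-9 cols 1-8 -> outside (row miss)
Winner: C at z=4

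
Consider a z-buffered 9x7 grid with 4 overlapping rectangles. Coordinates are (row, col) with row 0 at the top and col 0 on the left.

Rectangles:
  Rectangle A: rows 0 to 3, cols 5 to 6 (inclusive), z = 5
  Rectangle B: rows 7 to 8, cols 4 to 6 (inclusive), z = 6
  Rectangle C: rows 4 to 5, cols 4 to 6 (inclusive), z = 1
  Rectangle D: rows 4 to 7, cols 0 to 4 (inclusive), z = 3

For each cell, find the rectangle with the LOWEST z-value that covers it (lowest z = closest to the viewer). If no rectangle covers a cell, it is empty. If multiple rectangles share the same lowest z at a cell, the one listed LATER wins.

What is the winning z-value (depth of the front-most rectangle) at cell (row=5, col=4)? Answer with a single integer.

Check cell (5,4):
  A: rows 0-3 cols 5-6 -> outside (row miss)
  B: rows 7-8 cols 4-6 -> outside (row miss)
  C: rows 4-5 cols 4-6 z=1 -> covers; best now C (z=1)
  D: rows 4-7 cols 0-4 z=3 -> covers; best now C (z=1)
Winner: C at z=1

Answer: 1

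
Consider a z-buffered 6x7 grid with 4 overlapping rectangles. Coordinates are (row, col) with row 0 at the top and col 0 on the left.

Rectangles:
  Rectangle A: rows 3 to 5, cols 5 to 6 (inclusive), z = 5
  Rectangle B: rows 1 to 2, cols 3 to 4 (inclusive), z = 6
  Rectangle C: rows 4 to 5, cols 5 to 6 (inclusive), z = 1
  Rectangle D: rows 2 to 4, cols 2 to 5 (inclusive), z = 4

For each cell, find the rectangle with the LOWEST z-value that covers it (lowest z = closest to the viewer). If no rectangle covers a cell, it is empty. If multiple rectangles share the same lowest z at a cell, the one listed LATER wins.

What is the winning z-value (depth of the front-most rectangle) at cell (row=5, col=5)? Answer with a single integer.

Check cell (5,5):
  A: rows 3-5 cols 5-6 z=5 -> covers; best now A (z=5)
  B: rows 1-2 cols 3-4 -> outside (row miss)
  C: rows 4-5 cols 5-6 z=1 -> covers; best now C (z=1)
  D: rows 2-4 cols 2-5 -> outside (row miss)
Winner: C at z=1

Answer: 1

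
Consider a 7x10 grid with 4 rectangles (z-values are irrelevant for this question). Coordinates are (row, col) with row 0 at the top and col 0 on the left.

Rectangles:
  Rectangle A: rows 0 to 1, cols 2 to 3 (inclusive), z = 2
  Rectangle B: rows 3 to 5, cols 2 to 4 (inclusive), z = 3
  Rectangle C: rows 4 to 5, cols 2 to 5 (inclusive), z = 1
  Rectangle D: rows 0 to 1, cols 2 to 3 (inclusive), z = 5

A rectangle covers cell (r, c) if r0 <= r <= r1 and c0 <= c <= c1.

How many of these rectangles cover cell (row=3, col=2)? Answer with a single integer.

Check cell (3,2):
  A: rows 0-1 cols 2-3 -> outside (row miss)
  B: rows 3-5 cols 2-4 -> covers
  C: rows 4-5 cols 2-5 -> outside (row miss)
  D: rows 0-1 cols 2-3 -> outside (row miss)
Count covering = 1

Answer: 1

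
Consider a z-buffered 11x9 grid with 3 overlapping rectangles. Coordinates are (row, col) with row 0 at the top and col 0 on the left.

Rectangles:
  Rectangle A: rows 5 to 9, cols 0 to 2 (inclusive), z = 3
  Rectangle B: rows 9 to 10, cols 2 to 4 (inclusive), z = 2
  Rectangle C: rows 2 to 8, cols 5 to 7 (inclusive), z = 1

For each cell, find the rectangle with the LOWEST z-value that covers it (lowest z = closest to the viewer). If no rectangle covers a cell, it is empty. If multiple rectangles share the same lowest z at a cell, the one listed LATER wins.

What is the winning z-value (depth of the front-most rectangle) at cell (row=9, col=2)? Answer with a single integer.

Check cell (9,2):
  A: rows 5-9 cols 0-2 z=3 -> covers; best now A (z=3)
  B: rows 9-10 cols 2-4 z=2 -> covers; best now B (z=2)
  C: rows 2-8 cols 5-7 -> outside (row miss)
Winner: B at z=2

Answer: 2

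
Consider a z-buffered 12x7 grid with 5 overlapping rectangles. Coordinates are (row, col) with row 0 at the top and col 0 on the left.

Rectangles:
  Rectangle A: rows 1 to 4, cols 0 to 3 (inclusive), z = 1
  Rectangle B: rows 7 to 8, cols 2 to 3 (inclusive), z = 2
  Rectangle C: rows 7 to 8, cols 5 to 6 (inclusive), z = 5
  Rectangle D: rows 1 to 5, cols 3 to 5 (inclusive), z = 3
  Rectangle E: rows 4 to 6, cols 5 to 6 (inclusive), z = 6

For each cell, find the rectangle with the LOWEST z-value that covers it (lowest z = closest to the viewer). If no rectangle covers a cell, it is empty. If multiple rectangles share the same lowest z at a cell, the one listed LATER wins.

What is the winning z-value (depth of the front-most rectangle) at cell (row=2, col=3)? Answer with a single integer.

Check cell (2,3):
  A: rows 1-4 cols 0-3 z=1 -> covers; best now A (z=1)
  B: rows 7-8 cols 2-3 -> outside (row miss)
  C: rows 7-8 cols 5-6 -> outside (row miss)
  D: rows 1-5 cols 3-5 z=3 -> covers; best now A (z=1)
  E: rows 4-6 cols 5-6 -> outside (row miss)
Winner: A at z=1

Answer: 1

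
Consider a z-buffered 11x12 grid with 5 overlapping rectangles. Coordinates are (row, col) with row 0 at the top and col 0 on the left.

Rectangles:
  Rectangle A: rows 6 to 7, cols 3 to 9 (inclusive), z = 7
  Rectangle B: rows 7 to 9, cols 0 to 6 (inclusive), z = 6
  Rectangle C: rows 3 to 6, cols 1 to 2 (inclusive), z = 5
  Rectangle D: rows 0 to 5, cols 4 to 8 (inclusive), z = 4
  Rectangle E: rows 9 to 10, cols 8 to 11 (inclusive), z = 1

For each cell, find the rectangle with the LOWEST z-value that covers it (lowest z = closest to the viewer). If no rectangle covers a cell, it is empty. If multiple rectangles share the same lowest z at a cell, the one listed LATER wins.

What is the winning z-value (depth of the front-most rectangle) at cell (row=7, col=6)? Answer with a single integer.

Answer: 6

Derivation:
Check cell (7,6):
  A: rows 6-7 cols 3-9 z=7 -> covers; best now A (z=7)
  B: rows 7-9 cols 0-6 z=6 -> covers; best now B (z=6)
  C: rows 3-6 cols 1-2 -> outside (row miss)
  D: rows 0-5 cols 4-8 -> outside (row miss)
  E: rows 9-10 cols 8-11 -> outside (row miss)
Winner: B at z=6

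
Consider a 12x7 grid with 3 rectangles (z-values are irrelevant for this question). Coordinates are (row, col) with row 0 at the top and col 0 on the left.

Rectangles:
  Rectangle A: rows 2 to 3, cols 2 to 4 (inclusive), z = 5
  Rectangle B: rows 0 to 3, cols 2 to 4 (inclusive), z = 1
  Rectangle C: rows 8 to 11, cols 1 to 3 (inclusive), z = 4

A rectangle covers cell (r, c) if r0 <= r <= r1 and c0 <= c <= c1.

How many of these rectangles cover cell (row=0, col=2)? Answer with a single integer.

Answer: 1

Derivation:
Check cell (0,2):
  A: rows 2-3 cols 2-4 -> outside (row miss)
  B: rows 0-3 cols 2-4 -> covers
  C: rows 8-11 cols 1-3 -> outside (row miss)
Count covering = 1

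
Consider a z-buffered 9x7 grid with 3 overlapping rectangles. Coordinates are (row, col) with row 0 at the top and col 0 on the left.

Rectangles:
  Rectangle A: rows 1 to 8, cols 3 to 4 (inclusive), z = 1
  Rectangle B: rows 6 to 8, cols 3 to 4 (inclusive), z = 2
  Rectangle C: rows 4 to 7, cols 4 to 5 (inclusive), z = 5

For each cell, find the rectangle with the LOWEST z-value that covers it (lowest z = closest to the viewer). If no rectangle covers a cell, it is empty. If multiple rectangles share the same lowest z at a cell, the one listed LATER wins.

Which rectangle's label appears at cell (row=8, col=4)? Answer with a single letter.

Answer: A

Derivation:
Check cell (8,4):
  A: rows 1-8 cols 3-4 z=1 -> covers; best now A (z=1)
  B: rows 6-8 cols 3-4 z=2 -> covers; best now A (z=1)
  C: rows 4-7 cols 4-5 -> outside (row miss)
Winner: A at z=1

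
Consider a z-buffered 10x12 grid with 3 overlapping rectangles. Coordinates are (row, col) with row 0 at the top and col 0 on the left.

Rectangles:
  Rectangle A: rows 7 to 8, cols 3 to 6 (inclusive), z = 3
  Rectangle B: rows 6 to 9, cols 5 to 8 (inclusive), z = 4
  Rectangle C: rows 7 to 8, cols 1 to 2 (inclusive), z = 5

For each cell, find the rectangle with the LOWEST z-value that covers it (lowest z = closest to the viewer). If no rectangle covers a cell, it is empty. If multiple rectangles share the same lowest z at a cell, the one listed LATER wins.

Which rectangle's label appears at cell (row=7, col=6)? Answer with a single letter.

Answer: A

Derivation:
Check cell (7,6):
  A: rows 7-8 cols 3-6 z=3 -> covers; best now A (z=3)
  B: rows 6-9 cols 5-8 z=4 -> covers; best now A (z=3)
  C: rows 7-8 cols 1-2 -> outside (col miss)
Winner: A at z=3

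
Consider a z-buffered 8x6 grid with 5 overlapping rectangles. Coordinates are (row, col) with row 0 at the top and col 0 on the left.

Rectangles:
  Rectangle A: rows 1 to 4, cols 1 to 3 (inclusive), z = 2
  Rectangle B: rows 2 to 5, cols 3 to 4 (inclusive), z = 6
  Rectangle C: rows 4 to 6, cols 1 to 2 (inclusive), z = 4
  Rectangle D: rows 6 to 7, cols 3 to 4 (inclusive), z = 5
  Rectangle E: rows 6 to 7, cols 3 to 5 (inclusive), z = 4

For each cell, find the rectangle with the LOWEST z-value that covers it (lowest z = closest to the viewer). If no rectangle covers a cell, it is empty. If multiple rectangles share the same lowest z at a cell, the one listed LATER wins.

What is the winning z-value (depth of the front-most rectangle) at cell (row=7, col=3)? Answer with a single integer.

Answer: 4

Derivation:
Check cell (7,3):
  A: rows 1-4 cols 1-3 -> outside (row miss)
  B: rows 2-5 cols 3-4 -> outside (row miss)
  C: rows 4-6 cols 1-2 -> outside (row miss)
  D: rows 6-7 cols 3-4 z=5 -> covers; best now D (z=5)
  E: rows 6-7 cols 3-5 z=4 -> covers; best now E (z=4)
Winner: E at z=4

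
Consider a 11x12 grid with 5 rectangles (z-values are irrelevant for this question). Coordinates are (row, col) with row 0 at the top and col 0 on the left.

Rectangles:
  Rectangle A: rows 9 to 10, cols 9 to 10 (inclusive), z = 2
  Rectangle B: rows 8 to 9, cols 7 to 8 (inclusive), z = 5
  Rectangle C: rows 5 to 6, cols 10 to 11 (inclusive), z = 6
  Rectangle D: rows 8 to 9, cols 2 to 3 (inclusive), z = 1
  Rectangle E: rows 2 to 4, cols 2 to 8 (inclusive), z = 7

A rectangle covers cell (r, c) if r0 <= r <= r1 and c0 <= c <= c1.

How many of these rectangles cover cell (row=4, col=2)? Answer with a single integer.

Answer: 1

Derivation:
Check cell (4,2):
  A: rows 9-10 cols 9-10 -> outside (row miss)
  B: rows 8-9 cols 7-8 -> outside (row miss)
  C: rows 5-6 cols 10-11 -> outside (row miss)
  D: rows 8-9 cols 2-3 -> outside (row miss)
  E: rows 2-4 cols 2-8 -> covers
Count covering = 1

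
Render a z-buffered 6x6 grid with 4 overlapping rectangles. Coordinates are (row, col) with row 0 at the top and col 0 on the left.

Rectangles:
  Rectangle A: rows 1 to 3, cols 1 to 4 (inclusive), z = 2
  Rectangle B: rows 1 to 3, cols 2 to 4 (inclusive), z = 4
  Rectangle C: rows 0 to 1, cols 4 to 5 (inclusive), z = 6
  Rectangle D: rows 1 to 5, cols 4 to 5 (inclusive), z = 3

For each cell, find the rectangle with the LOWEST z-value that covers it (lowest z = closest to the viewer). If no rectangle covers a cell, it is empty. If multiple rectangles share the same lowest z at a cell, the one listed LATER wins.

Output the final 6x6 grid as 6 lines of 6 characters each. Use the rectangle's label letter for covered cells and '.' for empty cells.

....CC
.AAAAD
.AAAAD
.AAAAD
....DD
....DD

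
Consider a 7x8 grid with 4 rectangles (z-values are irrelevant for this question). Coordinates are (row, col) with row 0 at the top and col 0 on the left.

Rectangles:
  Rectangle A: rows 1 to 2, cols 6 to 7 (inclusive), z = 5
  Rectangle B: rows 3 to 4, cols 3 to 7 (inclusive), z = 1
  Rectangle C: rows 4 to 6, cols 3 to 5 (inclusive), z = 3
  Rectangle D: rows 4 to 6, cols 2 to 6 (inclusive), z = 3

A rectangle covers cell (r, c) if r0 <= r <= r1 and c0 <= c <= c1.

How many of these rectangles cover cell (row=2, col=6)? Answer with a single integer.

Check cell (2,6):
  A: rows 1-2 cols 6-7 -> covers
  B: rows 3-4 cols 3-7 -> outside (row miss)
  C: rows 4-6 cols 3-5 -> outside (row miss)
  D: rows 4-6 cols 2-6 -> outside (row miss)
Count covering = 1

Answer: 1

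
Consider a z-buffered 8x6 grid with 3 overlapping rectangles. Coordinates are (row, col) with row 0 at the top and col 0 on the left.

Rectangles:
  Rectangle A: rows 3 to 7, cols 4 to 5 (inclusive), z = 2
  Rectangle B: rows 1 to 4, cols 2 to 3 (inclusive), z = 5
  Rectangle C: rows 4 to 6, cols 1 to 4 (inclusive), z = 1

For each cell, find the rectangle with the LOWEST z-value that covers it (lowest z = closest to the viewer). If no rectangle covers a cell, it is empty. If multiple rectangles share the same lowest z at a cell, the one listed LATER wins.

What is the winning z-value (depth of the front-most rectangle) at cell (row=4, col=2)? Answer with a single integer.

Check cell (4,2):
  A: rows 3-7 cols 4-5 -> outside (col miss)
  B: rows 1-4 cols 2-3 z=5 -> covers; best now B (z=5)
  C: rows 4-6 cols 1-4 z=1 -> covers; best now C (z=1)
Winner: C at z=1

Answer: 1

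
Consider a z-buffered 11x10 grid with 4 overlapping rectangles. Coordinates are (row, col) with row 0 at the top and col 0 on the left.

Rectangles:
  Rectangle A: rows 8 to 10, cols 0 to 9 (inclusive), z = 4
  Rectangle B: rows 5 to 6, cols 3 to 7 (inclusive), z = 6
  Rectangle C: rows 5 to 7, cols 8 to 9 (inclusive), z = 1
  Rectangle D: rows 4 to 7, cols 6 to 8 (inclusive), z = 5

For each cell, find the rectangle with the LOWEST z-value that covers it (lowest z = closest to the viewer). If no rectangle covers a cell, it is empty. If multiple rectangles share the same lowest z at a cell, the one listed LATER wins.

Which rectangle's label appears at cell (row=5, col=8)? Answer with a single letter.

Answer: C

Derivation:
Check cell (5,8):
  A: rows 8-10 cols 0-9 -> outside (row miss)
  B: rows 5-6 cols 3-7 -> outside (col miss)
  C: rows 5-7 cols 8-9 z=1 -> covers; best now C (z=1)
  D: rows 4-7 cols 6-8 z=5 -> covers; best now C (z=1)
Winner: C at z=1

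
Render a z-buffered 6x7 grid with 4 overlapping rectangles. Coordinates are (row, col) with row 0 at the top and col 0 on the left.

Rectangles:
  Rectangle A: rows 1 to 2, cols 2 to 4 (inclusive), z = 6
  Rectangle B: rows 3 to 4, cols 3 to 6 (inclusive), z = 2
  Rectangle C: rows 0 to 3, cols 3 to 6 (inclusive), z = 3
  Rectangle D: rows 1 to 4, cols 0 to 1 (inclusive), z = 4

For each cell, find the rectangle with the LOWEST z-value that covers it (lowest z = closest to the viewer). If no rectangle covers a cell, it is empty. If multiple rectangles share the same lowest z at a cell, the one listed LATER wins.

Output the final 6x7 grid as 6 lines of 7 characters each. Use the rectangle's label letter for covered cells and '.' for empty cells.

...CCCC
DDACCCC
DDACCCC
DD.BBBB
DD.BBBB
.......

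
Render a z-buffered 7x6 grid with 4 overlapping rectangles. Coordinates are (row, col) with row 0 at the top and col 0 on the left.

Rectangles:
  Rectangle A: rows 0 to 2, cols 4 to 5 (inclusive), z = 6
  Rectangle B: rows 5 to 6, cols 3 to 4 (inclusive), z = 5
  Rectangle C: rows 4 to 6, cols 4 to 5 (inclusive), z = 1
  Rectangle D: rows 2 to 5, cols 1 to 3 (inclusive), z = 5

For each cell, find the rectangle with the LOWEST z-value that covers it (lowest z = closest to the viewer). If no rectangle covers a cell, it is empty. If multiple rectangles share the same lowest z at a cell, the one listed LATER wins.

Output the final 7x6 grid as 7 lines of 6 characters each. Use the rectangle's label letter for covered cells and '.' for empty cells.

....AA
....AA
.DDDAA
.DDD..
.DDDCC
.DDDCC
...BCC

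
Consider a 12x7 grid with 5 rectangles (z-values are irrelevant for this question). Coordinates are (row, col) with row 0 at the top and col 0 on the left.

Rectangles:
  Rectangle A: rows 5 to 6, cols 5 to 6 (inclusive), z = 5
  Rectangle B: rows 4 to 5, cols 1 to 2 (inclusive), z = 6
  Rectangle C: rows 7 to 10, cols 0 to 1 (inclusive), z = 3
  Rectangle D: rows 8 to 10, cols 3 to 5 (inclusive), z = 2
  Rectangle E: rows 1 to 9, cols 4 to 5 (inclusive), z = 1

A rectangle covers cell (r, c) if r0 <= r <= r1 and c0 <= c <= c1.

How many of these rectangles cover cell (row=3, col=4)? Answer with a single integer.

Answer: 1

Derivation:
Check cell (3,4):
  A: rows 5-6 cols 5-6 -> outside (row miss)
  B: rows 4-5 cols 1-2 -> outside (row miss)
  C: rows 7-10 cols 0-1 -> outside (row miss)
  D: rows 8-10 cols 3-5 -> outside (row miss)
  E: rows 1-9 cols 4-5 -> covers
Count covering = 1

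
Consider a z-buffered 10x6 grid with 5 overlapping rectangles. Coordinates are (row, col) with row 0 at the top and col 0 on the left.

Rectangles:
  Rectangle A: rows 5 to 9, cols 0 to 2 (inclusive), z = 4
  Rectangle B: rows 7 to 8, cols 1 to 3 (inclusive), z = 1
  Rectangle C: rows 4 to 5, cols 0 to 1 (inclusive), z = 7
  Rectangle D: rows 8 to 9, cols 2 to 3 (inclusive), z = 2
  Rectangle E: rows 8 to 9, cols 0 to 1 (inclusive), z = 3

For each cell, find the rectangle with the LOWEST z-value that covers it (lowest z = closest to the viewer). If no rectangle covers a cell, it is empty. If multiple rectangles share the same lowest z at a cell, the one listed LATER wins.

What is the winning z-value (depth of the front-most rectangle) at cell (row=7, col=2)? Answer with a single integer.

Check cell (7,2):
  A: rows 5-9 cols 0-2 z=4 -> covers; best now A (z=4)
  B: rows 7-8 cols 1-3 z=1 -> covers; best now B (z=1)
  C: rows 4-5 cols 0-1 -> outside (row miss)
  D: rows 8-9 cols 2-3 -> outside (row miss)
  E: rows 8-9 cols 0-1 -> outside (row miss)
Winner: B at z=1

Answer: 1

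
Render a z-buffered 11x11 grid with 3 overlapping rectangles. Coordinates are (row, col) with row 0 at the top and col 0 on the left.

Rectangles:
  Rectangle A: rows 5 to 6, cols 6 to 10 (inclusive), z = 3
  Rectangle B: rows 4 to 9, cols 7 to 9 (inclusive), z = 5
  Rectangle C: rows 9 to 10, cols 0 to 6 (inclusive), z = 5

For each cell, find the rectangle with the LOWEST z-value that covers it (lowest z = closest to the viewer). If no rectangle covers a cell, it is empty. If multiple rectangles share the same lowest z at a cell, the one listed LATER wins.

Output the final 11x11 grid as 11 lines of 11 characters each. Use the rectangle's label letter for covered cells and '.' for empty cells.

...........
...........
...........
...........
.......BBB.
......AAAAA
......AAAAA
.......BBB.
.......BBB.
CCCCCCCBBB.
CCCCCCC....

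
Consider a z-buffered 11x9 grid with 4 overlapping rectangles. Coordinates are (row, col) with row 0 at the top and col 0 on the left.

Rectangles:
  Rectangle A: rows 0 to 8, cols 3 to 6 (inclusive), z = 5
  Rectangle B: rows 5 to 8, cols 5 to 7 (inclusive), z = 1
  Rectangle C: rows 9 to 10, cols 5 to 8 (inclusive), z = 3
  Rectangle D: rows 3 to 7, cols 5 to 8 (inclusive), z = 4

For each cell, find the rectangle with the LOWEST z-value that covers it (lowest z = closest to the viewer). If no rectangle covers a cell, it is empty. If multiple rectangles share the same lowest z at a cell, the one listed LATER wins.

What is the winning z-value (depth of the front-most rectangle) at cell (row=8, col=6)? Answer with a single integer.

Check cell (8,6):
  A: rows 0-8 cols 3-6 z=5 -> covers; best now A (z=5)
  B: rows 5-8 cols 5-7 z=1 -> covers; best now B (z=1)
  C: rows 9-10 cols 5-8 -> outside (row miss)
  D: rows 3-7 cols 5-8 -> outside (row miss)
Winner: B at z=1

Answer: 1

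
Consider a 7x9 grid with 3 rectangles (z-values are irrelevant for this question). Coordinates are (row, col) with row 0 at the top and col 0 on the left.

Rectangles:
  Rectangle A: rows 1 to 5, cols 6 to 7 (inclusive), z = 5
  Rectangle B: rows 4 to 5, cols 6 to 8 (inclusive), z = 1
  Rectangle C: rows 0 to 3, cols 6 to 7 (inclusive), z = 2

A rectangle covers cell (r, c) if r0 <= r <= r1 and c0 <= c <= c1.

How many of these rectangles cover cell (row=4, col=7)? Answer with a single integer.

Check cell (4,7):
  A: rows 1-5 cols 6-7 -> covers
  B: rows 4-5 cols 6-8 -> covers
  C: rows 0-3 cols 6-7 -> outside (row miss)
Count covering = 2

Answer: 2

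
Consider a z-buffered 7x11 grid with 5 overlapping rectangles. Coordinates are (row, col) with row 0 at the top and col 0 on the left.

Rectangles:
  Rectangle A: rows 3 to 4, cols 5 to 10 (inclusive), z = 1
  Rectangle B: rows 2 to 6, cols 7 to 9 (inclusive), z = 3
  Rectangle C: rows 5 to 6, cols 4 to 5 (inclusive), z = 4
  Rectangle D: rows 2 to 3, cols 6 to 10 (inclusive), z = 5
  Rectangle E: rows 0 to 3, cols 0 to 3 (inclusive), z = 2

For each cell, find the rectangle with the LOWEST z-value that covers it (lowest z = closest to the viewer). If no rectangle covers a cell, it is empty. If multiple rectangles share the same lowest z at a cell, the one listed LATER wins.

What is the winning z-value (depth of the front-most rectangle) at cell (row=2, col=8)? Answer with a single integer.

Check cell (2,8):
  A: rows 3-4 cols 5-10 -> outside (row miss)
  B: rows 2-6 cols 7-9 z=3 -> covers; best now B (z=3)
  C: rows 5-6 cols 4-5 -> outside (row miss)
  D: rows 2-3 cols 6-10 z=5 -> covers; best now B (z=3)
  E: rows 0-3 cols 0-3 -> outside (col miss)
Winner: B at z=3

Answer: 3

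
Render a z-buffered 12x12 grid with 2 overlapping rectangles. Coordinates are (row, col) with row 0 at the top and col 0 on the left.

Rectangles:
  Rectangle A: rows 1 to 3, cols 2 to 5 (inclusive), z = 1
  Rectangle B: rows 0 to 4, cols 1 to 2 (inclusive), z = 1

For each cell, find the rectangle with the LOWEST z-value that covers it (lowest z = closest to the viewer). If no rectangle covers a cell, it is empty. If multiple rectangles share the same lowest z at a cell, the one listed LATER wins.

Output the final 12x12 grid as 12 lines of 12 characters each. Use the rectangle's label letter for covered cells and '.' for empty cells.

.BB.........
.BBAAA......
.BBAAA......
.BBAAA......
.BB.........
............
............
............
............
............
............
............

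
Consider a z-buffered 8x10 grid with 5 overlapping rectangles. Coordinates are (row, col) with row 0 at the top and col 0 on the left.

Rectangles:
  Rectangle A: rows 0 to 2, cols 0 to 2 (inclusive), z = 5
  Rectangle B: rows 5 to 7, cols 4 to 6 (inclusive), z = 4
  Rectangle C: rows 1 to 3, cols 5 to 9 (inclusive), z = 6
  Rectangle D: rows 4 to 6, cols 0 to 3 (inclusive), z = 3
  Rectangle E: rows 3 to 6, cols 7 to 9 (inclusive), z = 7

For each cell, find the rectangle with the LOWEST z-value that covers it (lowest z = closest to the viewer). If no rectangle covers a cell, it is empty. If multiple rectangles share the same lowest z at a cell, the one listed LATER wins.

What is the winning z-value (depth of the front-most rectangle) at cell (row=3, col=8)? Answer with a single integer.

Check cell (3,8):
  A: rows 0-2 cols 0-2 -> outside (row miss)
  B: rows 5-7 cols 4-6 -> outside (row miss)
  C: rows 1-3 cols 5-9 z=6 -> covers; best now C (z=6)
  D: rows 4-6 cols 0-3 -> outside (row miss)
  E: rows 3-6 cols 7-9 z=7 -> covers; best now C (z=6)
Winner: C at z=6

Answer: 6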